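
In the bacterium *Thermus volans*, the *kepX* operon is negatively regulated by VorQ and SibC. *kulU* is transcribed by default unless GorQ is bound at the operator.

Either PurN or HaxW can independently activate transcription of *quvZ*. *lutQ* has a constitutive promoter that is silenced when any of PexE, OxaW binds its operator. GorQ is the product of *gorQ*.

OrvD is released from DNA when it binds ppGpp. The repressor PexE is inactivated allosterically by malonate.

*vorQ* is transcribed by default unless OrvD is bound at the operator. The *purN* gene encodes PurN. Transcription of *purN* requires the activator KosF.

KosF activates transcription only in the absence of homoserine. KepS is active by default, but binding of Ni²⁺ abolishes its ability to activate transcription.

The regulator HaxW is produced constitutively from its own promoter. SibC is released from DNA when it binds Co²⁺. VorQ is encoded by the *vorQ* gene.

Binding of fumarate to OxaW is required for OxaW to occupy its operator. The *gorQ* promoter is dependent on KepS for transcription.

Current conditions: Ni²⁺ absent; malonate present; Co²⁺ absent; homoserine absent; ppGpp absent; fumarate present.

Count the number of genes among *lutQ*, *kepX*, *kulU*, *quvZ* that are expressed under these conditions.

1

Malonate is present, so PexE is inactive.
Fumarate is present, so OxaW is active.
With repressor OxaW bound, *lutQ* is not transcribed.
→ *lutQ* is OFF.
ppGpp is absent, so OrvD is active.
With repressor OrvD bound, *vorQ* is not transcribed.
So VorQ is not produced.
Co²⁺ is absent, so SibC is active.
With repressor SibC bound, *kepX* is not transcribed.
→ *kepX* is OFF.
Ni²⁺ is absent, so KepS is active.
No repressor is bound and KepS is active, so *gorQ* is transcribed.
So GorQ is produced and active.
With repressor GorQ bound, *kulU* is not transcribed.
→ *kulU* is OFF.
Homoserine is absent, so KosF is active.
No repressor is bound and KosF is active, so *purN* is transcribed.
So PurN is produced and active.
HaxW is produced constitutively and is active.
Activator PurN is present, so *quvZ* is transcribed.
→ *quvZ* is ON.
1 of the 4 genes is transcribed.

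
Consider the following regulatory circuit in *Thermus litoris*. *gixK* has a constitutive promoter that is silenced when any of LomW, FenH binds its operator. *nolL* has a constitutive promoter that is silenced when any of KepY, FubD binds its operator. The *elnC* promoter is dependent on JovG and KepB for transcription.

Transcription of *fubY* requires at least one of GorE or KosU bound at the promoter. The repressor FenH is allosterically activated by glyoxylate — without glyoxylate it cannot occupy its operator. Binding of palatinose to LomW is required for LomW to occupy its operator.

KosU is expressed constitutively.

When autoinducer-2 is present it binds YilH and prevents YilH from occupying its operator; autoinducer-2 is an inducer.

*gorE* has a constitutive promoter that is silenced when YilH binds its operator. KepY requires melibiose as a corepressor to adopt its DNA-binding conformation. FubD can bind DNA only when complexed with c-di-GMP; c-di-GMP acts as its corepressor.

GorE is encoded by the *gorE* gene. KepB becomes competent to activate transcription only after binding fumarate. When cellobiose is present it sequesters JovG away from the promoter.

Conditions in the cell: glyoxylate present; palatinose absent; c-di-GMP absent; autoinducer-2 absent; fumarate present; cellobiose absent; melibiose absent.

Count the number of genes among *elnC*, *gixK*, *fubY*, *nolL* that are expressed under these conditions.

Cellobiose is absent, so JovG is active.
Fumarate is present, so KepB is active.
No repressor is bound and JovG and KepB are active, so *elnC* is transcribed.
→ *elnC* is ON.
Palatinose is absent, so LomW is inactive.
Glyoxylate is present, so FenH is active.
With repressor FenH bound, *gixK* is not transcribed.
→ *gixK* is OFF.
Autoinducer-2 is absent, so YilH is active.
With repressor YilH bound, *gorE* is not transcribed.
So GorE is not produced.
KosU is produced constitutively and is active.
Activator KosU is present, so *fubY* is transcribed.
→ *fubY* is ON.
Melibiose is absent, so KepY is inactive.
c-di-GMP is absent, so FubD is inactive.
With no repressor bound, *nolL* is transcribed.
→ *nolL* is ON.
3 of the 4 genes are transcribed.

3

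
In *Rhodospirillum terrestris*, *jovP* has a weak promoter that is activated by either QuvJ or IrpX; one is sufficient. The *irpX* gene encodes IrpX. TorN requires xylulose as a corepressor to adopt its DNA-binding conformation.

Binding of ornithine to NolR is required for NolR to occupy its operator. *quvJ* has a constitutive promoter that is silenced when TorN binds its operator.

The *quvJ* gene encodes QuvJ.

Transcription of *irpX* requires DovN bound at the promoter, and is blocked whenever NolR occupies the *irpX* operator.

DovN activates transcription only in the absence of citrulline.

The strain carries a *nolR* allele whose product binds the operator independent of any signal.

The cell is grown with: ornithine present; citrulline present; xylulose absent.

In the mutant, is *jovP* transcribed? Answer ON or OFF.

ON

Xylulose is absent, so TorN is inactive.
With no repressor bound, *quvJ* is transcribed.
So QuvJ is produced and active.
NolR is constitutively active in this strain.
Citrulline is present, so DovN is inactive.
With repressor NolR bound, *irpX* is not transcribed.
So IrpX is not produced.
Activator QuvJ is present, so *jovP* is transcribed.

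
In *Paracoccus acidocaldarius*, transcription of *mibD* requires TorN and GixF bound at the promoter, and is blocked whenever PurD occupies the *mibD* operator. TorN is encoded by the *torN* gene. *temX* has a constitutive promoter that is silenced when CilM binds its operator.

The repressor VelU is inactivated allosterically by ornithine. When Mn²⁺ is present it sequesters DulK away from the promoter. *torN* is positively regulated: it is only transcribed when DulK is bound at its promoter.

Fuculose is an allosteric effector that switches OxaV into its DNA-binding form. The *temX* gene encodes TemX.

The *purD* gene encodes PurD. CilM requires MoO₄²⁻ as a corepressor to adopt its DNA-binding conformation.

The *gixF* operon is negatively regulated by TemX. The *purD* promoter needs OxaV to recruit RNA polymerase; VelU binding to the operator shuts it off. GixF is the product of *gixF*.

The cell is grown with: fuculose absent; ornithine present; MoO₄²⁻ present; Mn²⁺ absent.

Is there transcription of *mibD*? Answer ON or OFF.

Mn²⁺ is absent, so DulK is active.
No repressor is bound and DulK is active, so *torN* is transcribed.
So TorN is produced and active.
Ornithine is present, so VelU is inactive.
Fuculose is absent, so OxaV is inactive.
Required activator OxaV is absent, so *purD* is not transcribed.
So PurD is not produced.
MoO₄²⁻ is present, so CilM is active.
With repressor CilM bound, *temX* is not transcribed.
So TemX is not produced.
With no repressor bound, *gixF* is transcribed.
So GixF is produced and active.
No repressor is bound and TorN and GixF are active, so *mibD* is transcribed.

ON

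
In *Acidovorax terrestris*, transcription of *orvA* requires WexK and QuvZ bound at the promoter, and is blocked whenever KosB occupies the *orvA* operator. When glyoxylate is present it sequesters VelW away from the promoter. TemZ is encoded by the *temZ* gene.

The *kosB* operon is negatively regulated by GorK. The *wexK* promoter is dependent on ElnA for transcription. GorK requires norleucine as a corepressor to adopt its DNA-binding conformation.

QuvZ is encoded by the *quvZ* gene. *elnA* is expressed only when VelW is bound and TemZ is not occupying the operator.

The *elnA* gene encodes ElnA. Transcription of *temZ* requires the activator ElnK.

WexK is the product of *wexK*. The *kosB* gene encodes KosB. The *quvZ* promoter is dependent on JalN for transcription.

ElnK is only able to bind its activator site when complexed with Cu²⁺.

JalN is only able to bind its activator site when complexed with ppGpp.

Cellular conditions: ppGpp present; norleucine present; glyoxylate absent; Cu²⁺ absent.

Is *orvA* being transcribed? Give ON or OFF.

ON

Glyoxylate is absent, so VelW is active.
Cu²⁺ is absent, so ElnK is inactive.
Required activator ElnK is absent, so *temZ* is not transcribed.
So TemZ is not produced.
No repressor is bound and VelW is active, so *elnA* is transcribed.
So ElnA is produced and active.
No repressor is bound and ElnA is active, so *wexK* is transcribed.
So WexK is produced and active.
Norleucine is present, so GorK is active.
With repressor GorK bound, *kosB* is not transcribed.
So KosB is not produced.
ppGpp is present, so JalN is active.
No repressor is bound and JalN is active, so *quvZ* is transcribed.
So QuvZ is produced and active.
No repressor is bound and WexK and QuvZ are active, so *orvA* is transcribed.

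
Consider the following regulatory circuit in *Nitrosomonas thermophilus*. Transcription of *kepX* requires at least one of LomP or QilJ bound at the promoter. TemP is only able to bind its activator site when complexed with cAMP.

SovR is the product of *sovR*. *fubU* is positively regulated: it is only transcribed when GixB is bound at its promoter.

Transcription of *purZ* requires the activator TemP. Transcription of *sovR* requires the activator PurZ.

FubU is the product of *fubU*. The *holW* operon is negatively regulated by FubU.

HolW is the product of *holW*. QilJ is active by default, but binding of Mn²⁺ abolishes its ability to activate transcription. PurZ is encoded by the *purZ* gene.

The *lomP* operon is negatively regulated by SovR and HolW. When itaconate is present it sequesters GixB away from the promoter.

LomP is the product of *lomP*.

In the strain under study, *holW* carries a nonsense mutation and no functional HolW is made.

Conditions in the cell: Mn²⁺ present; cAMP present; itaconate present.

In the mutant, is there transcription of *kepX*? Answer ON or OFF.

OFF

cAMP is present, so TemP is active.
No repressor is bound and TemP is active, so *purZ* is transcribed.
So PurZ is produced and active.
No repressor is bound and PurZ is active, so *sovR* is transcribed.
So SovR is produced and active.
HolW is non-functional in this strain, so it has no effect.
With repressor SovR bound, *lomP* is not transcribed.
So LomP is not produced.
Mn²⁺ is present, so QilJ is inactive.
No activator is available at the *kepX* promoter, so *kepX* is not transcribed.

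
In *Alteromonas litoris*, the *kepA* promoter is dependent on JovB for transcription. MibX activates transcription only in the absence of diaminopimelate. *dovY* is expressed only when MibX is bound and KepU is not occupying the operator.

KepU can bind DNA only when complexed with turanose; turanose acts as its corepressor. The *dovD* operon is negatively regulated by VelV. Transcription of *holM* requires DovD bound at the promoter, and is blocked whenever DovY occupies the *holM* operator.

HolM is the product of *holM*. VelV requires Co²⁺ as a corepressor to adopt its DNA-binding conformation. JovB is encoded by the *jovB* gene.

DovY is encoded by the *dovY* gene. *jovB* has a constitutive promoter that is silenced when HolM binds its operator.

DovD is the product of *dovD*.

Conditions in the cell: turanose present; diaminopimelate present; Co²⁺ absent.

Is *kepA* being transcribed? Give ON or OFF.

Co²⁺ is absent, so VelV is inactive.
With no repressor bound, *dovD* is transcribed.
So DovD is produced and active.
Diaminopimelate is present, so MibX is inactive.
Turanose is present, so KepU is active.
With repressor KepU bound, *dovY* is not transcribed.
So DovY is not produced.
No repressor is bound and DovD is active, so *holM* is transcribed.
So HolM is produced and active.
With repressor HolM bound, *jovB* is not transcribed.
So JovB is not produced.
Required activator JovB is absent, so *kepA* is not transcribed.

OFF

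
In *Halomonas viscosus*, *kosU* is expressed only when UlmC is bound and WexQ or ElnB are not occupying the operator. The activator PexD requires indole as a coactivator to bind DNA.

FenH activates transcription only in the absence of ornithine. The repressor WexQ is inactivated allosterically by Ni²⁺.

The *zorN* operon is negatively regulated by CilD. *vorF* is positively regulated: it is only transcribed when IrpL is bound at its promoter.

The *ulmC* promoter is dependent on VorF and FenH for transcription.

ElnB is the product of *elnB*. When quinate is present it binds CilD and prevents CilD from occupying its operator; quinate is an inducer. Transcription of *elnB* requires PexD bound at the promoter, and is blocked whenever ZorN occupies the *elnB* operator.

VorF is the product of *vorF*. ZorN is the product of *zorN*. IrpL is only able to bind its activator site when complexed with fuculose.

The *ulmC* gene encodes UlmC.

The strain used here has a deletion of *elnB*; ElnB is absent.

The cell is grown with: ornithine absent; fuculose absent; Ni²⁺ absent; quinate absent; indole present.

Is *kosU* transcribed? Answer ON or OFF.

Ni²⁺ is absent, so WexQ is active.
ElnB is non-functional in this strain, so it has no effect.
Fuculose is absent, so IrpL is inactive.
Required activator IrpL is absent, so *vorF* is not transcribed.
So VorF is not produced.
Ornithine is absent, so FenH is active.
Required activator VorF is absent, so *ulmC* is not transcribed.
So UlmC is not produced.
With repressor WexQ bound, *kosU* is not transcribed.

OFF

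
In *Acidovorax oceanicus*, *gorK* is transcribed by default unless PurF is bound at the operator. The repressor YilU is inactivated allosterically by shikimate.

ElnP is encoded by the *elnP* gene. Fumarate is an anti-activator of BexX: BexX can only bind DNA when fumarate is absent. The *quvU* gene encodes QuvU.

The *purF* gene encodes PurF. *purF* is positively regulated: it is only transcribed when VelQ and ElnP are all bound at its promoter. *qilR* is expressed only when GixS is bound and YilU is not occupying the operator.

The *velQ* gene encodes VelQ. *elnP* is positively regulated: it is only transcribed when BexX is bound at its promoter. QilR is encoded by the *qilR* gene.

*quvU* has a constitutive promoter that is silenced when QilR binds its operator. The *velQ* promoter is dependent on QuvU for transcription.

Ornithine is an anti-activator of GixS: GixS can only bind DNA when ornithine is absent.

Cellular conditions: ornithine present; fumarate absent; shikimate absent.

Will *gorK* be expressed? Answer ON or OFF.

Shikimate is absent, so YilU is active.
Ornithine is present, so GixS is inactive.
With repressor YilU bound, *qilR* is not transcribed.
So QilR is not produced.
With no repressor bound, *quvU* is transcribed.
So QuvU is produced and active.
No repressor is bound and QuvU is active, so *velQ* is transcribed.
So VelQ is produced and active.
Fumarate is absent, so BexX is active.
No repressor is bound and BexX is active, so *elnP* is transcribed.
So ElnP is produced and active.
No repressor is bound and VelQ and ElnP are active, so *purF* is transcribed.
So PurF is produced and active.
With repressor PurF bound, *gorK* is not transcribed.

OFF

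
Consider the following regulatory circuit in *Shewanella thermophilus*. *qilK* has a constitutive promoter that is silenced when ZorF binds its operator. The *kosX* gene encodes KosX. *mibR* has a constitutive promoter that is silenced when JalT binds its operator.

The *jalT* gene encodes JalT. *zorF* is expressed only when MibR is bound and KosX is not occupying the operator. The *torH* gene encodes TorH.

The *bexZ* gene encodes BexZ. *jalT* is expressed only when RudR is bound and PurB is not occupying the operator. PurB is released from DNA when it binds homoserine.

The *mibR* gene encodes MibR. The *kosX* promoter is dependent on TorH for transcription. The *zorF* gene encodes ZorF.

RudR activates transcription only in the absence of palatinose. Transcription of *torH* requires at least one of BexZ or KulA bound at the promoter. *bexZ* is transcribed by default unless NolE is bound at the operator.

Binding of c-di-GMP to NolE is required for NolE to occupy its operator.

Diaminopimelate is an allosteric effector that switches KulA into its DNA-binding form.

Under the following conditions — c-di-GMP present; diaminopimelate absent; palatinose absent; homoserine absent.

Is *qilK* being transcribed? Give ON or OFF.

c-di-GMP is present, so NolE is active.
With repressor NolE bound, *bexZ* is not transcribed.
So BexZ is not produced.
Diaminopimelate is absent, so KulA is inactive.
No activator is available at the *torH* promoter, so *torH* is not transcribed.
So TorH is not produced.
Required activator TorH is absent, so *kosX* is not transcribed.
So KosX is not produced.
Homoserine is absent, so PurB is active.
Palatinose is absent, so RudR is active.
With repressor PurB bound, *jalT* is not transcribed.
So JalT is not produced.
With no repressor bound, *mibR* is transcribed.
So MibR is produced and active.
No repressor is bound and MibR is active, so *zorF* is transcribed.
So ZorF is produced and active.
With repressor ZorF bound, *qilK* is not transcribed.

OFF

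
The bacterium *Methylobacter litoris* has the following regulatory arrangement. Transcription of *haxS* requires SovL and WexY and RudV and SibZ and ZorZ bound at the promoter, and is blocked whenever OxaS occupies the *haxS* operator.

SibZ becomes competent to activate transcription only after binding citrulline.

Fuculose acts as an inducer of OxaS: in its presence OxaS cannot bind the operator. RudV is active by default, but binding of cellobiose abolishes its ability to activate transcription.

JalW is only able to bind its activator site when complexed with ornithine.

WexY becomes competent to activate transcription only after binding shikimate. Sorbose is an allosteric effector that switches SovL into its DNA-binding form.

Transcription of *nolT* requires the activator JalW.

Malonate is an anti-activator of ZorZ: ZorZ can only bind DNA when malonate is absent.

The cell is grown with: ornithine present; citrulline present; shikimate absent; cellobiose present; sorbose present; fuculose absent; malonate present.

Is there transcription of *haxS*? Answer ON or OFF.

OFF

Sorbose is present, so SovL is active.
Fuculose is absent, so OxaS is active.
Shikimate is absent, so WexY is inactive.
Cellobiose is present, so RudV is inactive.
Citrulline is present, so SibZ is active.
Malonate is present, so ZorZ is inactive.
With repressor OxaS bound, *haxS* is not transcribed.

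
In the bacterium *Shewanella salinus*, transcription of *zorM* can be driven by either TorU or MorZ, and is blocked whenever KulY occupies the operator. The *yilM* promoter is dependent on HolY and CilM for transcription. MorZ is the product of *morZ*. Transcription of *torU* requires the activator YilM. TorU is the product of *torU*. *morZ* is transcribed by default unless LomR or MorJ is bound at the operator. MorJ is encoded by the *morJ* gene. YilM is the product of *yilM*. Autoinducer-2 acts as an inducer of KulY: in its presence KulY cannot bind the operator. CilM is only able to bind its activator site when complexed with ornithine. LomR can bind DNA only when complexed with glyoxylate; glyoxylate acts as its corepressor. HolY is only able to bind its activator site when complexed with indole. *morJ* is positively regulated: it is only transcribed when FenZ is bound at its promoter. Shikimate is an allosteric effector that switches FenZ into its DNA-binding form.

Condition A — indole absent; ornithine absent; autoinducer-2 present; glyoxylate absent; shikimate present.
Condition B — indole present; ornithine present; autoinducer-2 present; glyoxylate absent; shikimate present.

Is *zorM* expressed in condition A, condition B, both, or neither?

Condition A:
Indole is absent, so HolY is inactive.
Ornithine is absent, so CilM is inactive.
Required activator HolY is absent, so *yilM* is not transcribed.
So YilM is not produced.
Required activator YilM is absent, so *torU* is not transcribed.
So TorU is not produced.
Autoinducer-2 is present, so KulY is inactive.
Glyoxylate is absent, so LomR is inactive.
Shikimate is present, so FenZ is active.
No repressor is bound and FenZ is active, so *morJ* is transcribed.
So MorJ is produced and active.
With repressor MorJ bound, *morZ* is not transcribed.
So MorZ is not produced.
No activator is available at the *zorM* promoter, so *zorM* is not transcribed.
→ *zorM* is OFF in A.
Condition B:
Indole is present, so HolY is active.
Ornithine is present, so CilM is active.
No repressor is bound and HolY and CilM are active, so *yilM* is transcribed.
So YilM is produced and active.
No repressor is bound and YilM is active, so *torU* is transcribed.
So TorU is produced and active.
Autoinducer-2 is present, so KulY is inactive.
Glyoxylate is absent, so LomR is inactive.
Shikimate is present, so FenZ is active.
No repressor is bound and FenZ is active, so *morJ* is transcribed.
So MorJ is produced and active.
With repressor MorJ bound, *morZ* is not transcribed.
So MorZ is not produced.
Activator TorU is present, so *zorM* is transcribed.
→ *zorM* is ON in B.

B only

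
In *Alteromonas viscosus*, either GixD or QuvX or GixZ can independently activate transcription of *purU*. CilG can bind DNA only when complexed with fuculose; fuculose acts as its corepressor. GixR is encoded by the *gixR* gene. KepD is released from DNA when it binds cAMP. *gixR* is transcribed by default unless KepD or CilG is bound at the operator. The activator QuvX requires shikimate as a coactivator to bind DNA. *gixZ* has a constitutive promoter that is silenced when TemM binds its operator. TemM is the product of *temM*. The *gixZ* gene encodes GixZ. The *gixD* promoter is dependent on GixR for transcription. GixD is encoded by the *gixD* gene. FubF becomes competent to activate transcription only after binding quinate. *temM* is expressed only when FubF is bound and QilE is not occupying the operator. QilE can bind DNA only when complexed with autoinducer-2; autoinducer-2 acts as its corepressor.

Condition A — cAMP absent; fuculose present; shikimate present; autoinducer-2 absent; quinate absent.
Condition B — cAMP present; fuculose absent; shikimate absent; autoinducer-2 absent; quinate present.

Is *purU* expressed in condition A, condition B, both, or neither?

both

Condition A:
cAMP is absent, so KepD is active.
Fuculose is present, so CilG is active.
With repressor KepD bound, *gixR* is not transcribed.
So GixR is not produced.
Required activator GixR is absent, so *gixD* is not transcribed.
So GixD is not produced.
Shikimate is present, so QuvX is active.
Autoinducer-2 is absent, so QilE is inactive.
Quinate is absent, so FubF is inactive.
Required activator FubF is absent, so *temM* is not transcribed.
So TemM is not produced.
With no repressor bound, *gixZ* is transcribed.
So GixZ is produced and active.
Activator QuvX is present, so *purU* is transcribed.
→ *purU* is ON in A.
Condition B:
cAMP is present, so KepD is inactive.
Fuculose is absent, so CilG is inactive.
With no repressor bound, *gixR* is transcribed.
So GixR is produced and active.
No repressor is bound and GixR is active, so *gixD* is transcribed.
So GixD is produced and active.
Shikimate is absent, so QuvX is inactive.
Autoinducer-2 is absent, so QilE is inactive.
Quinate is present, so FubF is active.
No repressor is bound and FubF is active, so *temM* is transcribed.
So TemM is produced and active.
With repressor TemM bound, *gixZ* is not transcribed.
So GixZ is not produced.
Activator GixD is present, so *purU* is transcribed.
→ *purU* is ON in B.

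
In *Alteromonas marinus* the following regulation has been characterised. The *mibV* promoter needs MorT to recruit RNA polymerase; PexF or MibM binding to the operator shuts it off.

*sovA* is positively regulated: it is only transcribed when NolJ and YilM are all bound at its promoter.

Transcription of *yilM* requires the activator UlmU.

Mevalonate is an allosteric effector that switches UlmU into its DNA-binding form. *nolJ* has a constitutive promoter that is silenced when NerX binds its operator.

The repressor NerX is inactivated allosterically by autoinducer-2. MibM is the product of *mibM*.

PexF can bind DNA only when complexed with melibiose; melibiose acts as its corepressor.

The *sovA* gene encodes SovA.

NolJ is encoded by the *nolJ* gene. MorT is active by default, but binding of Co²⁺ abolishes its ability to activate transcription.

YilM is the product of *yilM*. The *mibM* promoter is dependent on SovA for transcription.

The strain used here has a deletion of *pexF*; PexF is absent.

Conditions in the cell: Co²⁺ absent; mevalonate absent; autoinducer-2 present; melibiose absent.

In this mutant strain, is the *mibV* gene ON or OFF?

ON

PexF is non-functional in this strain, so it has no effect.
Autoinducer-2 is present, so NerX is inactive.
With no repressor bound, *nolJ* is transcribed.
So NolJ is produced and active.
Mevalonate is absent, so UlmU is inactive.
Required activator UlmU is absent, so *yilM* is not transcribed.
So YilM is not produced.
Required activator YilM is absent, so *sovA* is not transcribed.
So SovA is not produced.
Required activator SovA is absent, so *mibM* is not transcribed.
So MibM is not produced.
Co²⁺ is absent, so MorT is active.
No repressor is bound and MorT is active, so *mibV* is transcribed.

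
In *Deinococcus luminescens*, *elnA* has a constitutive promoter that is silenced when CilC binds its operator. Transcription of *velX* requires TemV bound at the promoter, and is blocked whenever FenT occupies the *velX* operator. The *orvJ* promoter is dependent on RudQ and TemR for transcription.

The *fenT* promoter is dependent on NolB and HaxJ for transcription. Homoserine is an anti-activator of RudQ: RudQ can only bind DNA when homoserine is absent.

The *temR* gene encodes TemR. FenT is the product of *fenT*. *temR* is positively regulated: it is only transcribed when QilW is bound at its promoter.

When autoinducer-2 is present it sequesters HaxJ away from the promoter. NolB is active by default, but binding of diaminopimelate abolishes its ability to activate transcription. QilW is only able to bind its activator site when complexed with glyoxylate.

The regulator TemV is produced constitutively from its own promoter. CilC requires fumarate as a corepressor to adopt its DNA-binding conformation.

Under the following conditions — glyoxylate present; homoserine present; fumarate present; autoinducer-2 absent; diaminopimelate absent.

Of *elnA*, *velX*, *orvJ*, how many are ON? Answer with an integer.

0

Fumarate is present, so CilC is active.
With repressor CilC bound, *elnA* is not transcribed.
→ *elnA* is OFF.
TemV is produced constitutively and is active.
Diaminopimelate is absent, so NolB is active.
Autoinducer-2 is absent, so HaxJ is active.
No repressor is bound and NolB and HaxJ are active, so *fenT* is transcribed.
So FenT is produced and active.
With repressor FenT bound, *velX* is not transcribed.
→ *velX* is OFF.
Homoserine is present, so RudQ is inactive.
Glyoxylate is present, so QilW is active.
No repressor is bound and QilW is active, so *temR* is transcribed.
So TemR is produced and active.
Required activator RudQ is absent, so *orvJ* is not transcribed.
→ *orvJ* is OFF.
0 of the 3 genes are transcribed.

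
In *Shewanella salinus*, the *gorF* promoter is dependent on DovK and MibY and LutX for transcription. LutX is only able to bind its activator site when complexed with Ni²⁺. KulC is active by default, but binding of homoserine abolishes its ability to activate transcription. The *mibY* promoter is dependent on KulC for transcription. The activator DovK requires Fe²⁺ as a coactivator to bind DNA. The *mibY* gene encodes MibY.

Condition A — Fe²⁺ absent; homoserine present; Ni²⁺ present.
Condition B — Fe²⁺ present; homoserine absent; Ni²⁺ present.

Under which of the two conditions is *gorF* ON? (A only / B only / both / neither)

Condition A:
Fe²⁺ is absent, so DovK is inactive.
Homoserine is present, so KulC is inactive.
Required activator KulC is absent, so *mibY* is not transcribed.
So MibY is not produced.
Ni²⁺ is present, so LutX is active.
Required activator DovK is absent, so *gorF* is not transcribed.
→ *gorF* is OFF in A.
Condition B:
Fe²⁺ is present, so DovK is active.
Homoserine is absent, so KulC is active.
No repressor is bound and KulC is active, so *mibY* is transcribed.
So MibY is produced and active.
Ni²⁺ is present, so LutX is active.
No repressor is bound and DovK and MibY and LutX are active, so *gorF* is transcribed.
→ *gorF* is ON in B.

B only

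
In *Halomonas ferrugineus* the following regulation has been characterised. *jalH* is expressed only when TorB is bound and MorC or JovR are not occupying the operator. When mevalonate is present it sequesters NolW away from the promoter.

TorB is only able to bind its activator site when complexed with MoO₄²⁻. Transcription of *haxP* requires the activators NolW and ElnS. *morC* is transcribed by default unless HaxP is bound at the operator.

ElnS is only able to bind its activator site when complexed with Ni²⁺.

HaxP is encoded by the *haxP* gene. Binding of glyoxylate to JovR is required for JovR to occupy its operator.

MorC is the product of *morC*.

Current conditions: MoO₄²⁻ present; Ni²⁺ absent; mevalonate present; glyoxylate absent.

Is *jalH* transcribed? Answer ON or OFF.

Mevalonate is present, so NolW is inactive.
Ni²⁺ is absent, so ElnS is inactive.
Required activator NolW is absent, so *haxP* is not transcribed.
So HaxP is not produced.
With no repressor bound, *morC* is transcribed.
So MorC is produced and active.
Glyoxylate is absent, so JovR is inactive.
MoO₄²⁻ is present, so TorB is active.
With repressor MorC bound, *jalH* is not transcribed.

OFF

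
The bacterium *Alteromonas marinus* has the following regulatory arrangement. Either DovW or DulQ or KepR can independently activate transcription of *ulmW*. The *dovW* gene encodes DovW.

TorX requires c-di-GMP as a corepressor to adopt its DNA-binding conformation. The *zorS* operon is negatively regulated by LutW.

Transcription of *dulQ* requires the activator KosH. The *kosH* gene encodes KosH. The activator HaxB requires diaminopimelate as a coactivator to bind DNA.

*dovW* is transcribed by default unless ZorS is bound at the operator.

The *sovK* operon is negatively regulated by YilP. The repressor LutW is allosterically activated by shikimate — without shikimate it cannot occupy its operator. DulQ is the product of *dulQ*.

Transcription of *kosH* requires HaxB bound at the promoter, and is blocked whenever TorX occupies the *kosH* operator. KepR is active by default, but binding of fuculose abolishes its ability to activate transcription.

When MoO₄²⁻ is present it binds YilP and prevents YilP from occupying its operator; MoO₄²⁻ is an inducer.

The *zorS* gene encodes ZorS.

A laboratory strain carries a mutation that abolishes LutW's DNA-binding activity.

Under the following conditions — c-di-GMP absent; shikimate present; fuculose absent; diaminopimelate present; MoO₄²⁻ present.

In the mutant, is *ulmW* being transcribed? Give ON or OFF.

ON

LutW is non-functional in this strain, so it has no effect.
With no repressor bound, *zorS* is transcribed.
So ZorS is produced and active.
With repressor ZorS bound, *dovW* is not transcribed.
So DovW is not produced.
Diaminopimelate is present, so HaxB is active.
c-di-GMP is absent, so TorX is inactive.
No repressor is bound and HaxB is active, so *kosH* is transcribed.
So KosH is produced and active.
No repressor is bound and KosH is active, so *dulQ* is transcribed.
So DulQ is produced and active.
Fuculose is absent, so KepR is active.
Activator DulQ is present, so *ulmW* is transcribed.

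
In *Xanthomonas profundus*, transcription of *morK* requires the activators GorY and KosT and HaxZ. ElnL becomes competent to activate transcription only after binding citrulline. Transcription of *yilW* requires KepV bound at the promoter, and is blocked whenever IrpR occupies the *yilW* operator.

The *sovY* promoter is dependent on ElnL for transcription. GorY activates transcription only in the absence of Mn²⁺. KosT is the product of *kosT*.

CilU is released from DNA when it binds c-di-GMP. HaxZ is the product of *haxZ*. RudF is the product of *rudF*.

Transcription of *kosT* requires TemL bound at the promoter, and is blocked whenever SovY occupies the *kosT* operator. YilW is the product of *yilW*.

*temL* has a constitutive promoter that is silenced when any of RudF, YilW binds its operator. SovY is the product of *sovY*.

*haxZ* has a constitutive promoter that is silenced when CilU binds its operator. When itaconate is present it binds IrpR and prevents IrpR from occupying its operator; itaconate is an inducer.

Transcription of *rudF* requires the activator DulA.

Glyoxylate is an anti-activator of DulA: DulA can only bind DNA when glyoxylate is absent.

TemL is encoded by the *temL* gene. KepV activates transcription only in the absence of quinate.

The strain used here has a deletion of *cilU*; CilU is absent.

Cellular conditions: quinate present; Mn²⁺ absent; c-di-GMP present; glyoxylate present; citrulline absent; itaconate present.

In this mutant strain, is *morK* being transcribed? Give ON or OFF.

ON

Mn²⁺ is absent, so GorY is active.
Glyoxylate is present, so DulA is inactive.
Required activator DulA is absent, so *rudF* is not transcribed.
So RudF is not produced.
Itaconate is present, so IrpR is inactive.
Quinate is present, so KepV is inactive.
Required activator KepV is absent, so *yilW* is not transcribed.
So YilW is not produced.
With no repressor bound, *temL* is transcribed.
So TemL is produced and active.
Citrulline is absent, so ElnL is inactive.
Required activator ElnL is absent, so *sovY* is not transcribed.
So SovY is not produced.
No repressor is bound and TemL is active, so *kosT* is transcribed.
So KosT is produced and active.
CilU is non-functional in this strain, so it has no effect.
With no repressor bound, *haxZ* is transcribed.
So HaxZ is produced and active.
No repressor is bound and GorY and KosT and HaxZ are active, so *morK* is transcribed.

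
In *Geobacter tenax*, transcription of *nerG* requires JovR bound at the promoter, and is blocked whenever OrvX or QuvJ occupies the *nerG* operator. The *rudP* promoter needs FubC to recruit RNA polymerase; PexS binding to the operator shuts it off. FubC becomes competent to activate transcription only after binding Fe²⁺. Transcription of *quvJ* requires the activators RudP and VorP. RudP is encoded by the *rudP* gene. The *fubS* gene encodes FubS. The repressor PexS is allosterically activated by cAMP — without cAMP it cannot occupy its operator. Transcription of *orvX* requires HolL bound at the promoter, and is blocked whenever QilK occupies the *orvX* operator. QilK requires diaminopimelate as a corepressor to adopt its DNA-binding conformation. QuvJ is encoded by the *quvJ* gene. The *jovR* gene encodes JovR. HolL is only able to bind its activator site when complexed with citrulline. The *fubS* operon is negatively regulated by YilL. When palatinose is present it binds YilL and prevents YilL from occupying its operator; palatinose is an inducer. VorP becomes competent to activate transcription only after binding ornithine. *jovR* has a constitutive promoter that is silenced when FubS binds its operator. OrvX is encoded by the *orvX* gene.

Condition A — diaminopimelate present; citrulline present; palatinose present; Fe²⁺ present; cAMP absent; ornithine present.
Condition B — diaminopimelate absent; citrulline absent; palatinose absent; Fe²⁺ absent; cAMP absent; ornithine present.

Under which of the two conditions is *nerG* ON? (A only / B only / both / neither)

B only

Condition A:
Diaminopimelate is present, so QilK is active.
Citrulline is present, so HolL is active.
With repressor QilK bound, *orvX* is not transcribed.
So OrvX is not produced.
Palatinose is present, so YilL is inactive.
With no repressor bound, *fubS* is transcribed.
So FubS is produced and active.
With repressor FubS bound, *jovR* is not transcribed.
So JovR is not produced.
Fe²⁺ is present, so FubC is active.
cAMP is absent, so PexS is inactive.
No repressor is bound and FubC is active, so *rudP* is transcribed.
So RudP is produced and active.
Ornithine is present, so VorP is active.
No repressor is bound and RudP and VorP are active, so *quvJ* is transcribed.
So QuvJ is produced and active.
With repressor QuvJ bound, *nerG* is not transcribed.
→ *nerG* is OFF in A.
Condition B:
Diaminopimelate is absent, so QilK is inactive.
Citrulline is absent, so HolL is inactive.
Required activator HolL is absent, so *orvX* is not transcribed.
So OrvX is not produced.
Palatinose is absent, so YilL is active.
With repressor YilL bound, *fubS* is not transcribed.
So FubS is not produced.
With no repressor bound, *jovR* is transcribed.
So JovR is produced and active.
Fe²⁺ is absent, so FubC is inactive.
cAMP is absent, so PexS is inactive.
Required activator FubC is absent, so *rudP* is not transcribed.
So RudP is not produced.
Ornithine is present, so VorP is active.
Required activator RudP is absent, so *quvJ* is not transcribed.
So QuvJ is not produced.
No repressor is bound and JovR is active, so *nerG* is transcribed.
→ *nerG* is ON in B.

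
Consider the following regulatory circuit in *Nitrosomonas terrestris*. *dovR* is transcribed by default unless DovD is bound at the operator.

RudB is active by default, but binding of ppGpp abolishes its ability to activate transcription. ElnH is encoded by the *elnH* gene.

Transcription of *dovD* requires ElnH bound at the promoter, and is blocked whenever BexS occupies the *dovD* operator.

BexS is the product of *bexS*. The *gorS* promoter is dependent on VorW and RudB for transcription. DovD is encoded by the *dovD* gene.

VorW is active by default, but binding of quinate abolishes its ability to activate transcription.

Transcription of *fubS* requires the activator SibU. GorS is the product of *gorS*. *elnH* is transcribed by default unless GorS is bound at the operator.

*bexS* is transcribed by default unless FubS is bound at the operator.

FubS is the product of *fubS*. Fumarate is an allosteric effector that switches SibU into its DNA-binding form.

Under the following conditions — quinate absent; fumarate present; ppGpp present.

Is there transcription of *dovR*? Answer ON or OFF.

OFF

Fumarate is present, so SibU is active.
No repressor is bound and SibU is active, so *fubS* is transcribed.
So FubS is produced and active.
With repressor FubS bound, *bexS* is not transcribed.
So BexS is not produced.
Quinate is absent, so VorW is active.
ppGpp is present, so RudB is inactive.
Required activator RudB is absent, so *gorS* is not transcribed.
So GorS is not produced.
With no repressor bound, *elnH* is transcribed.
So ElnH is produced and active.
No repressor is bound and ElnH is active, so *dovD* is transcribed.
So DovD is produced and active.
With repressor DovD bound, *dovR* is not transcribed.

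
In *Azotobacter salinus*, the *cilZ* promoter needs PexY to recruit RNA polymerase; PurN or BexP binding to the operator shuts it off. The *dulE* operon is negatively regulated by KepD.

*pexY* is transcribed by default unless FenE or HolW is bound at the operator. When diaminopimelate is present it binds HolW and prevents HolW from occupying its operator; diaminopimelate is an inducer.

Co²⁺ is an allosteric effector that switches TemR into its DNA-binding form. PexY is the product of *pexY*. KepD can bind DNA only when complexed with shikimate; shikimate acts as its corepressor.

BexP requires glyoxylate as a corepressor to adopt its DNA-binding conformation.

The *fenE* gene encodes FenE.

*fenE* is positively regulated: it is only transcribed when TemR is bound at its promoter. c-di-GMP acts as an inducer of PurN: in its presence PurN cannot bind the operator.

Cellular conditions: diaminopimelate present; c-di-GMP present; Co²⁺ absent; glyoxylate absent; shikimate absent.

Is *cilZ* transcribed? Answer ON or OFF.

Co²⁺ is absent, so TemR is inactive.
Required activator TemR is absent, so *fenE* is not transcribed.
So FenE is not produced.
Diaminopimelate is present, so HolW is inactive.
With no repressor bound, *pexY* is transcribed.
So PexY is produced and active.
c-di-GMP is present, so PurN is inactive.
Glyoxylate is absent, so BexP is inactive.
No repressor is bound and PexY is active, so *cilZ* is transcribed.

ON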